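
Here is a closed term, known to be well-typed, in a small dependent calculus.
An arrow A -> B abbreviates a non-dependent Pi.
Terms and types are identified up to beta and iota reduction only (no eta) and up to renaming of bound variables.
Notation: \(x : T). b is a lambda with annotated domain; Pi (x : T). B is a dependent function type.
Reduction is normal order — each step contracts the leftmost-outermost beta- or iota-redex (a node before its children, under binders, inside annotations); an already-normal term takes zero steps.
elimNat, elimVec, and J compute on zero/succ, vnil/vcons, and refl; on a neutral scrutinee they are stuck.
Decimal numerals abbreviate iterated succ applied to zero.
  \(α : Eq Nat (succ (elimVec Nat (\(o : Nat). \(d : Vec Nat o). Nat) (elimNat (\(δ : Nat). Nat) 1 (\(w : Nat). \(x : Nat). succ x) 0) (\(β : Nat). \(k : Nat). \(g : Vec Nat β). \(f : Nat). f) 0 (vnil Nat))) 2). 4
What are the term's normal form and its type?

normal form:
  \(α : Eq Nat 2 2). 4
the term's type:
  Eq Nat 2 2 -> Nat


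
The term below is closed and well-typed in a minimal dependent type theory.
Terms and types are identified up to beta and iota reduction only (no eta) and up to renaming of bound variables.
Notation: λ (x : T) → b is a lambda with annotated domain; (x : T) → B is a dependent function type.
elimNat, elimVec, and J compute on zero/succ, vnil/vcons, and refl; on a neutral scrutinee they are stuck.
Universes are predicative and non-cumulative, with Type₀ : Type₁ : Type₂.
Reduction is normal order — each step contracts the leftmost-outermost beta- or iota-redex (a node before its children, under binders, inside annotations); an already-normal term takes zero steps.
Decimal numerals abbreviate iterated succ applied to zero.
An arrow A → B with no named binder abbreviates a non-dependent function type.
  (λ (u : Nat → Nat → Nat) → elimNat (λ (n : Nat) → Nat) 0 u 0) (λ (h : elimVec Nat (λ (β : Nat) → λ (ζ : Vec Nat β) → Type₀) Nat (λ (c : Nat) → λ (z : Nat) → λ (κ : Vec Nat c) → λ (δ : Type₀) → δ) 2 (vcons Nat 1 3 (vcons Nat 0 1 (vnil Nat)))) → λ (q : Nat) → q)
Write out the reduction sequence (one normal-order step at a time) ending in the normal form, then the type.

normal-order reduction sequence:
  (λ (u : Nat → Nat → Nat) → elimNat (λ (n : Nat) → Nat) 0 u 0) (λ (h : elimVec Nat (λ (β : Nat) → λ (ζ : Vec Nat β) → Type₀) Nat (λ (c : Nat) → λ (z : Nat) → λ (κ : Vec Nat c) → λ (δ : Type₀) → δ) 2 (vcons Nat 1 3 (vcons Nat 0 1 (vnil Nat)))) → λ (q : Nat) → q)
  ~> elimNat (λ (u : Nat) → Nat) 0 (λ (n : elimVec Nat (λ (h : Nat) → λ (β : Vec Nat h) → Type₀) Nat (λ (ζ : Nat) → λ (c : Nat) → λ (z : Vec Nat ζ) → λ (κ : Type₀) → κ) 2 (vcons Nat 1 3 (vcons Nat 0 1 (vnil Nat)))) → λ (δ : Nat) → δ) 0
  ~> 0
type:
  Nat


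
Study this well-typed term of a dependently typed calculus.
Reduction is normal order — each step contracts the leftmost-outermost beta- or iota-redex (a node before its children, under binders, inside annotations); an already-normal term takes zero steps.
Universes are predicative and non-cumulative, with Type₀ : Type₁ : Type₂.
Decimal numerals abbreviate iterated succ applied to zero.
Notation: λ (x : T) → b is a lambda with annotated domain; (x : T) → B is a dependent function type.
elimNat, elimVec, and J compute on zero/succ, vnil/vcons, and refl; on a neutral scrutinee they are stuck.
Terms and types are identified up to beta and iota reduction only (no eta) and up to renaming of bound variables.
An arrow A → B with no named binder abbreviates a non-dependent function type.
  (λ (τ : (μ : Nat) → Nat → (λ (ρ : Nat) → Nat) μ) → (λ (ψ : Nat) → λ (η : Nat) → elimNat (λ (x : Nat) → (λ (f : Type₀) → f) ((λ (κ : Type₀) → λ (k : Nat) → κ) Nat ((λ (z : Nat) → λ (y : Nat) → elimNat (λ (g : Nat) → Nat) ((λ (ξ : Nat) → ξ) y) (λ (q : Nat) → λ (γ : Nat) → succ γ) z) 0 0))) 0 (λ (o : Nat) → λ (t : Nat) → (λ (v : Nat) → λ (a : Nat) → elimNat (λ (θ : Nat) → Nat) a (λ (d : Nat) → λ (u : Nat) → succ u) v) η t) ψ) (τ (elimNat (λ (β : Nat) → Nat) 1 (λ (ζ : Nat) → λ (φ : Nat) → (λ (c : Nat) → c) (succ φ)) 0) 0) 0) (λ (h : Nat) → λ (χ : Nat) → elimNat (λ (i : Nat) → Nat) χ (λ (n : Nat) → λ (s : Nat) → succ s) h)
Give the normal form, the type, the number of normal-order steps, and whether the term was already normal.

reduced normal form:
  0
the term's type:
  Nat
normal-order step count: 20
term was already normal: no
first redex: a beta-redex


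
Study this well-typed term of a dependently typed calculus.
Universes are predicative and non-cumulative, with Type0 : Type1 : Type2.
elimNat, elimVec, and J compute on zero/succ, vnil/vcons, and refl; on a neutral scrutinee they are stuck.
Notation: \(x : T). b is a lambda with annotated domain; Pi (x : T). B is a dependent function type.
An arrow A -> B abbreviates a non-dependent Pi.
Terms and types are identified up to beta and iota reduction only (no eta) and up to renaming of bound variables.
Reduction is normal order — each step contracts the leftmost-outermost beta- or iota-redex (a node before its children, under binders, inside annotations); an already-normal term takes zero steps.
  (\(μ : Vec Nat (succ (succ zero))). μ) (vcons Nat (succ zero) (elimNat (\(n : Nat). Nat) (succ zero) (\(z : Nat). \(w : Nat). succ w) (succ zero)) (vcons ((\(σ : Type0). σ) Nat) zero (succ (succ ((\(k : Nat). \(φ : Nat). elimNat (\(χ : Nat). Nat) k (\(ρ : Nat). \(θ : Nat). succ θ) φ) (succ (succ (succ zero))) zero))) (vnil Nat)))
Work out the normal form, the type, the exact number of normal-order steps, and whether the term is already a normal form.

normal form:
  vcons Nat (succ zero) (succ (succ zero)) (vcons Nat zero (succ (succ (succ (succ (succ zero))))) (vnil Nat))
inferred type:
  Vec Nat (succ (succ zero))
normal-order step count: 9
started in normal form: no
first contracted redex: a beta-redex


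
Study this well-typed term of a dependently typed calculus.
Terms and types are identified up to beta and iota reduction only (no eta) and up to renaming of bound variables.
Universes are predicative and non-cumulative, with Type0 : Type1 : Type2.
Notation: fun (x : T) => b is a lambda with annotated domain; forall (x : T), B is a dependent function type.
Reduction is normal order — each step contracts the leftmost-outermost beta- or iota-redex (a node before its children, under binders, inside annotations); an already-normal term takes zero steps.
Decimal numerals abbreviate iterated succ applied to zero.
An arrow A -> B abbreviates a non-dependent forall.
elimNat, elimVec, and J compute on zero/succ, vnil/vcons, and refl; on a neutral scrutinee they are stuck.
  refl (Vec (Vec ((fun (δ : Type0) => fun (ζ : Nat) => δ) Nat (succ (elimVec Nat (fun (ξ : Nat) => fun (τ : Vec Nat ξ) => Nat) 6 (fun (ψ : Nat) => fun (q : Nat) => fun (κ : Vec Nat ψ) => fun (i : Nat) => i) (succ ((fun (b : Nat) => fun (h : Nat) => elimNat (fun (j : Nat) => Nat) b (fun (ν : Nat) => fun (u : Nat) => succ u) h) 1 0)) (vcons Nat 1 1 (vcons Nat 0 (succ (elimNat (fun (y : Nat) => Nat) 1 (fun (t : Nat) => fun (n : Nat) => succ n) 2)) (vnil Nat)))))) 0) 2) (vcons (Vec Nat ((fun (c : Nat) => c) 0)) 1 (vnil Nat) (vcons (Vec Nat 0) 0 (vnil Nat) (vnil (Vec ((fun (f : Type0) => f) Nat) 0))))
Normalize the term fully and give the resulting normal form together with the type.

normal form:
  refl (Vec (Vec Nat 0) 2) (vcons (Vec Nat 0) 1 (vnil Nat) (vcons (Vec Nat 0) 0 (vnil Nat) (vnil (Vec Nat 0))))
type:
  Eq (Vec (Vec Nat 0) 2) (vcons (Vec Nat 0) 1 (vnil Nat) (vcons (Vec Nat 0) 0 (vnil Nat) (vnil (Vec Nat 0)))) (vcons (Vec Nat 0) 1 (vnil Nat) (vcons (Vec Nat 0) 0 (vnil Nat) (vnil (Vec Nat 0))))
observation: contracting a beta-redex first, the term normalizes in 4 steps.


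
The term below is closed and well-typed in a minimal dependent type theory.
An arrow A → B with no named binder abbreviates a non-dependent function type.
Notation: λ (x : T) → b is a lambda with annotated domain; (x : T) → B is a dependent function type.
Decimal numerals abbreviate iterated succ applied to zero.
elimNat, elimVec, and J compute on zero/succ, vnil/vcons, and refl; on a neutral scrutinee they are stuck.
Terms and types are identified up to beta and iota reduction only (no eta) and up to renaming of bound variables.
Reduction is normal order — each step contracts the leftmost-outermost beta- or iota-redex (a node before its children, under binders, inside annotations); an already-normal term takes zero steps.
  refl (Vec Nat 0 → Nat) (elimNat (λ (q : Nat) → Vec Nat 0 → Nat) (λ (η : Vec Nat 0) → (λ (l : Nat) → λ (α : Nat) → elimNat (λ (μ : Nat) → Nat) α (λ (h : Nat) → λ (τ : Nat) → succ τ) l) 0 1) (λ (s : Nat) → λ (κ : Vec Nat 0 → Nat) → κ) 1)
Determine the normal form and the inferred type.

reduced normal form:
  refl (Vec Nat 0 → Nat) (λ (q : Vec Nat 0) → 1)
type:
  Eq (Vec Nat 0 → Nat) (λ (q : Vec Nat 0) → 1) (λ (η : Vec Nat 0) → 1)
observation: reduction starts at an elimNat iota-redex, and 7 normal-order steps reach the normal form.


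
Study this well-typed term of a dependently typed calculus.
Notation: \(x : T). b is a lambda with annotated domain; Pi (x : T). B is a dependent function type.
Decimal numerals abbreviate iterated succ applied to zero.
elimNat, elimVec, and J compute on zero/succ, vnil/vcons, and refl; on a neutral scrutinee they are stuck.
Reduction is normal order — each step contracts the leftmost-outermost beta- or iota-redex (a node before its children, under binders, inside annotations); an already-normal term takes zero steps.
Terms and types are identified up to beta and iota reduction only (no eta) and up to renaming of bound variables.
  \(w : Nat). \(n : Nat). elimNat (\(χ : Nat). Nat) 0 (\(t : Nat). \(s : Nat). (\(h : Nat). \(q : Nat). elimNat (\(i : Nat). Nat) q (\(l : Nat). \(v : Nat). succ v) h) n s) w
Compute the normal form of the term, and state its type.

reduced normal form:
  \(w : Nat). \(n : Nat). elimNat (\(χ : Nat). Nat) 0 (\(t : Nat). \(s : Nat). elimNat (\(h : Nat). Nat) s (\(q : Nat). \(i : Nat). succ i) n) w
inferred type:
  Pi (w : Nat). Pi (n : Nat). Nat


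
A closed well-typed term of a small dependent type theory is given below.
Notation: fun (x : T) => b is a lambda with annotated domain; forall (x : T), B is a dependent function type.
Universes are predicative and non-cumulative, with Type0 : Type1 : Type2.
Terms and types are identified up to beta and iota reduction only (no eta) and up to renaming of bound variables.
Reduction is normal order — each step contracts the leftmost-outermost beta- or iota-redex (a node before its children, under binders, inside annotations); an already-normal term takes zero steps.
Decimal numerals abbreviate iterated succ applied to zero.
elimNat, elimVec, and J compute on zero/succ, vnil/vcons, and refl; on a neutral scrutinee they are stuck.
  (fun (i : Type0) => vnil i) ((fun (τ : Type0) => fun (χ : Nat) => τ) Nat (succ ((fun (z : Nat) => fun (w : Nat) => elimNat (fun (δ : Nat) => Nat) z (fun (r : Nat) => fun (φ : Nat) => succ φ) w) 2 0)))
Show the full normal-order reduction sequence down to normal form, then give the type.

normal-order reduction sequence:
  (fun (i : Type0) => vnil i) ((fun (τ : Type0) => fun (χ : Nat) => τ) Nat (succ ((fun (z : Nat) => fun (w : Nat) => elimNat (fun (δ : Nat) => Nat) z (fun (r : Nat) => fun (φ : Nat) => succ φ) w) 2 0)))
  ~> vnil ((fun (i : Type0) => fun (τ : Nat) => i) Nat (succ ((fun (χ : Nat) => fun (z : Nat) => elimNat (fun (w : Nat) => Nat) χ (fun (δ : Nat) => fun (r : Nat) => succ r) z) 2 0)))
  ~> vnil ((fun (i : Nat) => Nat) (succ ((fun (τ : Nat) => fun (χ : Nat) => elimNat (fun (z : Nat) => Nat) τ (fun (w : Nat) => fun (δ : Nat) => succ δ) χ) 2 0)))
  ~> vnil Nat
type:
  Vec Nat 0


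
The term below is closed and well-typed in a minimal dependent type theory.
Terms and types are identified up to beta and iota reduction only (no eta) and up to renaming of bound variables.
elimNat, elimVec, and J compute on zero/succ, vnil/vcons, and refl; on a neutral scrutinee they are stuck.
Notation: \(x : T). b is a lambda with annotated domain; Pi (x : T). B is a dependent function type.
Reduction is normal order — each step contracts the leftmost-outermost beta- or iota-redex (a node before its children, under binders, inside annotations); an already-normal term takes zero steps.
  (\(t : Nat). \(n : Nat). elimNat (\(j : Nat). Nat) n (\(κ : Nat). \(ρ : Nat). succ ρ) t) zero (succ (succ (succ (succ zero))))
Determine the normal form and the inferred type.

resulting normal form:
  succ (succ (succ (succ zero)))
the term's type:
  Nat


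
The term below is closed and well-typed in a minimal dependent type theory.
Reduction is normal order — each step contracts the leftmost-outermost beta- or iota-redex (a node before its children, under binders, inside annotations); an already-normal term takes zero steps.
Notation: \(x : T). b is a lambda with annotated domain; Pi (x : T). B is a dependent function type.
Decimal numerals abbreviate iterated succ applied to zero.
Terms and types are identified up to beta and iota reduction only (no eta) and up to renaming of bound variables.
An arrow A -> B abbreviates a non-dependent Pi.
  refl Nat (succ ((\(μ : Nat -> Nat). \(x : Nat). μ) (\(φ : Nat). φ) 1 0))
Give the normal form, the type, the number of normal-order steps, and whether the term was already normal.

normal form:
  refl Nat 1
the term's type:
  Eq Nat 1 1
reduction steps (normal order): 3
started in normal form: no
first contracted redex: a beta-redex


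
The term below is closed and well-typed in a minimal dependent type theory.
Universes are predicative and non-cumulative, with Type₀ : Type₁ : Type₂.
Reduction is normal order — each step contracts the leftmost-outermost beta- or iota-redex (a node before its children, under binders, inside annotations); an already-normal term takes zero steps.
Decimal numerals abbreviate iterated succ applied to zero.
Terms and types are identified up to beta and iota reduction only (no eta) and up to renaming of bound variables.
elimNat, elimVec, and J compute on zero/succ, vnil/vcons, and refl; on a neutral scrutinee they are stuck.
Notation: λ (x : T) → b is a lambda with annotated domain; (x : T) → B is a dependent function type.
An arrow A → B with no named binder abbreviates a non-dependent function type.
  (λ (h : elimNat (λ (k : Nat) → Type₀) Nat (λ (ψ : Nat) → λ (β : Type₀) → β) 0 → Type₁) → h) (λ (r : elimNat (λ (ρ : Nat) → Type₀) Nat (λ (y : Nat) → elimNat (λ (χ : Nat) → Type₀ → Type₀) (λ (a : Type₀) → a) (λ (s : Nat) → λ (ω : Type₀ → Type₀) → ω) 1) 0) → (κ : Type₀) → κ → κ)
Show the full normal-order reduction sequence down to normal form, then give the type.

normal-order reduction:
  (λ (h : elimNat (λ (k : Nat) → Type₀) Nat (λ (ψ : Nat) → λ (β : Type₀) → β) 0 → Type₁) → h) (λ (r : elimNat (λ (ρ : Nat) → Type₀) Nat (λ (y : Nat) → elimNat (λ (χ : Nat) → Type₀ → Type₀) (λ (a : Type₀) → a) (λ (s : Nat) → λ (ω : Type₀ → Type₀) → ω) 1) 0) → (κ : Type₀) → κ → κ)
  ~> λ (h : elimNat (λ (k : Nat) → Type₀) Nat (λ (ψ : Nat) → elimNat (λ (β : Nat) → Type₀ → Type₀) (λ (r : Type₀) → r) (λ (ρ : Nat) → λ (y : Type₀ → Type₀) → y) 1) 0) → (χ : Type₀) → χ → χ
  ~> λ (h : Nat) → (k : Type₀) → k → k
inferred type:
  Nat → Type₁


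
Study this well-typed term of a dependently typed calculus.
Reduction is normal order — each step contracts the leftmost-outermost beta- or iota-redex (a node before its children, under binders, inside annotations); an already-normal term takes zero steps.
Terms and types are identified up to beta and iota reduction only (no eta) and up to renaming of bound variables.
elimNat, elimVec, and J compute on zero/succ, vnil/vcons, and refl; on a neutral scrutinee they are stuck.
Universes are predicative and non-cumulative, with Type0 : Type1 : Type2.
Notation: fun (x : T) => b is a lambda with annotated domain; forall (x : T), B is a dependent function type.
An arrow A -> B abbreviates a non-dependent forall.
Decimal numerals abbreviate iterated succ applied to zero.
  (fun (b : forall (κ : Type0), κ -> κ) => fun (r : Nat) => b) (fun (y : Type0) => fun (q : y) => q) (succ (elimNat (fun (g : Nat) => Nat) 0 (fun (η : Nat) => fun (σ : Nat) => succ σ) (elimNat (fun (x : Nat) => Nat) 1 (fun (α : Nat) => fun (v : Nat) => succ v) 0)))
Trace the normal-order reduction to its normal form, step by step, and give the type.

normal-order reduction:
  (fun (b : forall (κ : Type0), κ -> κ) => fun (r : Nat) => b) (fun (y : Type0) => fun (q : y) => q) (succ (elimNat (fun (g : Nat) => Nat) 0 (fun (η : Nat) => fun (σ : Nat) => succ σ) (elimNat (fun (x : Nat) => Nat) 1 (fun (α : Nat) => fun (v : Nat) => succ v) 0)))
  ~> (fun (b : Nat) => fun (κ : Type0) => fun (r : κ) => r) (succ (elimNat (fun (y : Nat) => Nat) 0 (fun (q : Nat) => fun (g : Nat) => succ g) (elimNat (fun (η : Nat) => Nat) 1 (fun (σ : Nat) => fun (x : Nat) => succ x) 0)))
  ~> fun (b : Type0) => fun (κ : b) => κ
inferred type:
  forall (b : Type0), b -> b


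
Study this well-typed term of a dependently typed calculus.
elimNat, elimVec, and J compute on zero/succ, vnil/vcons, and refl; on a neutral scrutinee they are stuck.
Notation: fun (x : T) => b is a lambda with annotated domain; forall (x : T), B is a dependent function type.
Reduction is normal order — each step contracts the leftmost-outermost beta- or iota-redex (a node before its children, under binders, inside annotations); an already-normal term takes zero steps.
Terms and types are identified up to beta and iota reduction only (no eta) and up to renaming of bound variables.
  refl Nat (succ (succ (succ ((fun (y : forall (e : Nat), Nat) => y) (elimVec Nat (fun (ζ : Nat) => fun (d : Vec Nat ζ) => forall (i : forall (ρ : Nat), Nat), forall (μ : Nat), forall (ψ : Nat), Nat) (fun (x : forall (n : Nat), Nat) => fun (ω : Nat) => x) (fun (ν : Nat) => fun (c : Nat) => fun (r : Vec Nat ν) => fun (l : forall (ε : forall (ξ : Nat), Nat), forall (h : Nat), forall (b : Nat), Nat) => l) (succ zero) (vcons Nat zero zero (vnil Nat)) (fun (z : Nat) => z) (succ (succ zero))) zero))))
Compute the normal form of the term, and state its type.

normal form:
  refl Nat (succ (succ (succ zero)))
the term's type:
  Eq Nat (succ (succ (succ zero))) (succ (succ (succ zero)))


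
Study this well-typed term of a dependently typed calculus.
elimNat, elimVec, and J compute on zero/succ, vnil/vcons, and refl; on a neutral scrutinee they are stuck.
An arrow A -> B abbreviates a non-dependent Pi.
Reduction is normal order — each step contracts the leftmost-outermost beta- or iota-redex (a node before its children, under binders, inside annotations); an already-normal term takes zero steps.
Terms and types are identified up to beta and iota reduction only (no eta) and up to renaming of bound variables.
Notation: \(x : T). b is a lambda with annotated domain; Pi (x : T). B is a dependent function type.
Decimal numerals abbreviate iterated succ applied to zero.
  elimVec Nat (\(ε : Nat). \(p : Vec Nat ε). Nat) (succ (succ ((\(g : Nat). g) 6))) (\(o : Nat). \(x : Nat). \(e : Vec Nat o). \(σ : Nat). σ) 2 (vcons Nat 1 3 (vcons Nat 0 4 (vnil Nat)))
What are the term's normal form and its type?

resulting normal form:
  8
type:
  Nat
observation: contracting an elimVec iota-redex first, the term normalizes in 12 steps.


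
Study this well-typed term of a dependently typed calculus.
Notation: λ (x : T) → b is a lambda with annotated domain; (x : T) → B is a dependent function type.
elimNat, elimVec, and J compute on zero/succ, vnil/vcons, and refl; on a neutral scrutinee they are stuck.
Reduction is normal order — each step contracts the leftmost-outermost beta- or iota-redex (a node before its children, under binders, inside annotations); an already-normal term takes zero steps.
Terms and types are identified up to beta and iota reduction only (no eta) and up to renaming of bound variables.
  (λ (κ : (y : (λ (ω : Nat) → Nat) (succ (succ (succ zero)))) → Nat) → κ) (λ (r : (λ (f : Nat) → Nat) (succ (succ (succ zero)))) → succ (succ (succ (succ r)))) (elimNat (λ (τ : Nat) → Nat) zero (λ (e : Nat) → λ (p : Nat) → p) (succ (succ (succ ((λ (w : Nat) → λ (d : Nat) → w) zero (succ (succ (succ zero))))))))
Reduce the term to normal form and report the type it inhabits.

reduced normal form:
  succ (succ (succ (succ zero)))
inferred type:
  Nat


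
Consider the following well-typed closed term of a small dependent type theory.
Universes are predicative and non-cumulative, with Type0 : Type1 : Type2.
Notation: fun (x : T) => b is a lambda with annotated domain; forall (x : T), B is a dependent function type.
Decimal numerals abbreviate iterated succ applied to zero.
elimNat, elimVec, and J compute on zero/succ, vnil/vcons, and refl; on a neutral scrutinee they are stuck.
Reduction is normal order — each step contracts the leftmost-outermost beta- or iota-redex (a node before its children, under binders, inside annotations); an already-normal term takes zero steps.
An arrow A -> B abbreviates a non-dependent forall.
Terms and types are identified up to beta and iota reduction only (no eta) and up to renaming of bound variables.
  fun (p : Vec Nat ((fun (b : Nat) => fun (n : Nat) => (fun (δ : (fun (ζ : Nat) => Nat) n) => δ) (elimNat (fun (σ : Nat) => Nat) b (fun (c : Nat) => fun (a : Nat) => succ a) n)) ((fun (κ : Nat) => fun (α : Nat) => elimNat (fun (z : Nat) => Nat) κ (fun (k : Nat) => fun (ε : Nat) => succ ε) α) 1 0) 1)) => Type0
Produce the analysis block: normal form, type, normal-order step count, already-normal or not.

normal form:
  fun (p : Vec Nat 2) => Type0
inferred type:
  Vec Nat 2 -> Type1
normal-order step count: 10
already normal: no
first redex: a beta-redex


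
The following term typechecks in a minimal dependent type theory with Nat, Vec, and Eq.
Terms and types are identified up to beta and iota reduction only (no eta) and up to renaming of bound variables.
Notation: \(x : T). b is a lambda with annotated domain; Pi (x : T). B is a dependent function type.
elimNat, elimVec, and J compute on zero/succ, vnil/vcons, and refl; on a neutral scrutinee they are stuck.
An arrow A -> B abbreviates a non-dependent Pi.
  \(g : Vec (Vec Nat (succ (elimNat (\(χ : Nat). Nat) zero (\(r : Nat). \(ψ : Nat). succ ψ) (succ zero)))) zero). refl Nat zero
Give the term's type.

type:
  Vec (Vec Nat (succ (succ zero))) zero -> Eq Nat zero zero


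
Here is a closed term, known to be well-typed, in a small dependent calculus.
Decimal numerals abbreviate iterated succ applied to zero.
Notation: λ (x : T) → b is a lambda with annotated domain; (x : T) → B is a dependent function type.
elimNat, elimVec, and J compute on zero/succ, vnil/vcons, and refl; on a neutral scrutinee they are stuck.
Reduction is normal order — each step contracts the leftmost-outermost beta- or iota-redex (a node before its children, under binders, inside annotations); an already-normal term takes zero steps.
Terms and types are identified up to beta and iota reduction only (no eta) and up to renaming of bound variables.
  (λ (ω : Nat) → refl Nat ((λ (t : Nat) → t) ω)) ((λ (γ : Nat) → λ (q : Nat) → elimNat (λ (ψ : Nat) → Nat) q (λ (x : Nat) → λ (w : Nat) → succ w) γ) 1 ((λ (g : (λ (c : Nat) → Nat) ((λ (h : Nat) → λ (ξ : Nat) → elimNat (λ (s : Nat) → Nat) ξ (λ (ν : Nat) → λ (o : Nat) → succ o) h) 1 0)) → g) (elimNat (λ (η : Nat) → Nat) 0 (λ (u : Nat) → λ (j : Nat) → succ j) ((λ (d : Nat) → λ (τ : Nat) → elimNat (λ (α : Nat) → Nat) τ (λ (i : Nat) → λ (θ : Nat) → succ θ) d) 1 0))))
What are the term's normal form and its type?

resulting normal form:
  refl Nat 2
type:
  Eq Nat 2 2


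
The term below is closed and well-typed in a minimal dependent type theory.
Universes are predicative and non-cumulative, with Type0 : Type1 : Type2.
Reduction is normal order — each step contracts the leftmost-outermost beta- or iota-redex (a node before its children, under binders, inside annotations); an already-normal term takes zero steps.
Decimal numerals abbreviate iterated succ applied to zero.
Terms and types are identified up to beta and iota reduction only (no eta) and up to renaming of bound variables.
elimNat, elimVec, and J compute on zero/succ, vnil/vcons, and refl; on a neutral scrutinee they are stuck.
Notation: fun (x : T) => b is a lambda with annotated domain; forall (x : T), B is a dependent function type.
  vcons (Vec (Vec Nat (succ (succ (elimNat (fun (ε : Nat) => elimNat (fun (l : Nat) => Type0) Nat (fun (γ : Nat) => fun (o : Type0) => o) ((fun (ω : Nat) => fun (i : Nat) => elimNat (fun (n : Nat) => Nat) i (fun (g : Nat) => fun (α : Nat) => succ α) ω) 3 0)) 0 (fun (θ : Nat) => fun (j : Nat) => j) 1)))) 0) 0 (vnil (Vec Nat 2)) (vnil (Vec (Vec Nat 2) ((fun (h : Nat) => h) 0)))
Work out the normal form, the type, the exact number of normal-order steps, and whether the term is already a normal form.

normal form:
  vcons (Vec (Vec Nat 2) 0) 0 (vnil (Vec Nat 2)) (vnil (Vec (Vec Nat 2) 0))
type:
  Vec (Vec (Vec Nat 2) 0) 1
reduction steps (normal order): 5
already normal: no
first contracted redex: an elimNat iota-redex


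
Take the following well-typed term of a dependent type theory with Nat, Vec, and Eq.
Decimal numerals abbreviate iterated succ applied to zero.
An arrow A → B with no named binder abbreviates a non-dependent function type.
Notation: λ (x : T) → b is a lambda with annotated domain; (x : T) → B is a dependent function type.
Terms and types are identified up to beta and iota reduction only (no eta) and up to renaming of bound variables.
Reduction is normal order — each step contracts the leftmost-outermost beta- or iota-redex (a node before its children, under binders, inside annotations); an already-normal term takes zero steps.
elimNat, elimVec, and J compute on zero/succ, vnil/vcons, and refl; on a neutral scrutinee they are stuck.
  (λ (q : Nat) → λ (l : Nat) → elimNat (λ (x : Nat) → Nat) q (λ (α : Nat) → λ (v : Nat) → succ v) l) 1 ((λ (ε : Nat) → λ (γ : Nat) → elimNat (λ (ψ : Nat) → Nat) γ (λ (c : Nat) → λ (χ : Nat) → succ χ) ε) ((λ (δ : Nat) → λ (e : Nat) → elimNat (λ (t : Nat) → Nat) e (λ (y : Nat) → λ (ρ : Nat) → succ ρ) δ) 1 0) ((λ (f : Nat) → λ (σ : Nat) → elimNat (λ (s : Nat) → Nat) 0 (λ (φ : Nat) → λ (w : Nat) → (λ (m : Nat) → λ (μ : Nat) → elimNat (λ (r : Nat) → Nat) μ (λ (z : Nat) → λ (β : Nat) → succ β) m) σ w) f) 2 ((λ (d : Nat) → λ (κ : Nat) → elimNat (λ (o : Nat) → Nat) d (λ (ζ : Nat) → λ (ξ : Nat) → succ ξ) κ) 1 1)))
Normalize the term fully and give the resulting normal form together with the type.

normal form:
  6
the term's type:
  Nat
observation: 69 normal-order steps separate the term from its normal form.


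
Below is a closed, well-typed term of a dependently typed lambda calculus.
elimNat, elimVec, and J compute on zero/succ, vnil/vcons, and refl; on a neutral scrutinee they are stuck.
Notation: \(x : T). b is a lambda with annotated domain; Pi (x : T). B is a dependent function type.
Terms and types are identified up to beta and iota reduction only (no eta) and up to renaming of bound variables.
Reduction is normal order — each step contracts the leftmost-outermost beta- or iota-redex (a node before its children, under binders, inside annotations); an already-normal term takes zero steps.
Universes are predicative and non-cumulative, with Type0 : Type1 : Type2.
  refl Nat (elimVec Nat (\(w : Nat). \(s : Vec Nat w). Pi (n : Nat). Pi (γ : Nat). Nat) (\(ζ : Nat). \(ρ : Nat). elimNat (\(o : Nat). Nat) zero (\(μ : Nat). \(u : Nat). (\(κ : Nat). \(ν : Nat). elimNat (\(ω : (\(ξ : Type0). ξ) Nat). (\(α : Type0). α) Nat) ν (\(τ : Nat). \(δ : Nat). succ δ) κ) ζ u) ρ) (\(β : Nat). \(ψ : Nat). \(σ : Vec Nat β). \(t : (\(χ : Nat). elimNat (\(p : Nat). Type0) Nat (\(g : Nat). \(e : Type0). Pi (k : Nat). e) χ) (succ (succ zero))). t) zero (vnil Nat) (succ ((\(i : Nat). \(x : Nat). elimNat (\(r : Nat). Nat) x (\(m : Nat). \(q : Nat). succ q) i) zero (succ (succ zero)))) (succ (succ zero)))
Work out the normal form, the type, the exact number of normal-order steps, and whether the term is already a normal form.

normal form:
  refl Nat (succ (succ (succ (succ (succ (succ zero))))))
the term's type:
  Eq Nat (succ (succ (succ (succ (succ (succ zero)))))) (succ (succ (succ (succ (succ (succ zero))))))
reduction steps (normal order): 44
already normal: no
first contracted redex: an elimVec iota-redex


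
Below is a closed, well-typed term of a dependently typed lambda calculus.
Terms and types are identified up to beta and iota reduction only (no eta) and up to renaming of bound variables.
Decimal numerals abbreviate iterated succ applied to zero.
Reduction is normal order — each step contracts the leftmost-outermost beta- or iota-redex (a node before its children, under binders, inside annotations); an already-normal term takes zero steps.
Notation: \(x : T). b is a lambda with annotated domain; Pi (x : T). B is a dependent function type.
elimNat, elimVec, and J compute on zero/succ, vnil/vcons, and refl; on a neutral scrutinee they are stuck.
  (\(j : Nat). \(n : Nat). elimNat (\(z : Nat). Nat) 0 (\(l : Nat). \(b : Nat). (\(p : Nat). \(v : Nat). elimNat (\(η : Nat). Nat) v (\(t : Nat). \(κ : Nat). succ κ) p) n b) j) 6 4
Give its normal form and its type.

reduced normal form:
  24
inferred type:
  Nat


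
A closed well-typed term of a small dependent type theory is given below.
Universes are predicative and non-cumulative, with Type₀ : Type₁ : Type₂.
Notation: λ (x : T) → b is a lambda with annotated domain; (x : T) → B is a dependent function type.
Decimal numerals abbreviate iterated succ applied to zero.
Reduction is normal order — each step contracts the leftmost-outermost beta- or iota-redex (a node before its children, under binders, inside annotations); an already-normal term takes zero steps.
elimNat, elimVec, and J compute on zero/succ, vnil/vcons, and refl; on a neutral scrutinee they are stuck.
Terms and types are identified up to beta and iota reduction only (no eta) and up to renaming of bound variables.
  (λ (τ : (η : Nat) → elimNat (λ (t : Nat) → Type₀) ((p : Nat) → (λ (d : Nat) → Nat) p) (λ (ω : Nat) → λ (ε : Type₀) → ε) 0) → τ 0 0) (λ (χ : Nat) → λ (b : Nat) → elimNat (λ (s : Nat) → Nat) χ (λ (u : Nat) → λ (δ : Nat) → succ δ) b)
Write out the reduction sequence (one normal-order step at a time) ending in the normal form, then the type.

reduction (normal order):
  (λ (τ : (η : Nat) → elimNat (λ (t : Nat) → Type₀) ((p : Nat) → (λ (d : Nat) → Nat) p) (λ (ω : Nat) → λ (ε : Type₀) → ε) 0) → τ 0 0) (λ (χ : Nat) → λ (b : Nat) → elimNat (λ (s : Nat) → Nat) χ (λ (u : Nat) → λ (δ : Nat) → succ δ) b)
  ~> (λ (τ : Nat) → λ (η : Nat) → elimNat (λ (t : Nat) → Nat) τ (λ (p : Nat) → λ (d : Nat) → succ d) η) 0 0
  ~> (λ (τ : Nat) → elimNat (λ (η : Nat) → Nat) 0 (λ (t : Nat) → λ (p : Nat) → succ p) τ) 0
  ~> elimNat (λ (τ : Nat) → Nat) 0 (λ (η : Nat) → λ (t : Nat) → succ t) 0
  ~> 0
type:
  Nat


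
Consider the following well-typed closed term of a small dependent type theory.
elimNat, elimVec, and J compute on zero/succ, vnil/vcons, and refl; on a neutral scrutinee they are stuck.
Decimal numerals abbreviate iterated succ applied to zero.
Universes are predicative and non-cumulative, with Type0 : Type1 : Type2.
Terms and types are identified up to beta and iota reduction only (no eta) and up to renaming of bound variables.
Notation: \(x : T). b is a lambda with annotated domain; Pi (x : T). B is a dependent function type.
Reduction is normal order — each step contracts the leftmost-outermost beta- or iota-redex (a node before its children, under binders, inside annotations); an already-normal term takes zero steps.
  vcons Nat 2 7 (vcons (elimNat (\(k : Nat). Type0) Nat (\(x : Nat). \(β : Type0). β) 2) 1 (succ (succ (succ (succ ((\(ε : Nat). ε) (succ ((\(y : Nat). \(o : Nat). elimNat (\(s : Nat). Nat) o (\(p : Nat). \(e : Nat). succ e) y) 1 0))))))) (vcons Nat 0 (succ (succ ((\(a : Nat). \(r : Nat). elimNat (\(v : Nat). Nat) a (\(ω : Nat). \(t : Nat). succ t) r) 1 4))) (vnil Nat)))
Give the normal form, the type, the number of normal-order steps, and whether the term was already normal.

reduced normal form:
  vcons Nat 2 7 (vcons Nat 1 6 (vcons Nat 0 7 (vnil Nat)))
type:
  Vec Nat 3
normal-order step count: 29
started in normal form: no
first contracted redex: an elimNat iota-redex


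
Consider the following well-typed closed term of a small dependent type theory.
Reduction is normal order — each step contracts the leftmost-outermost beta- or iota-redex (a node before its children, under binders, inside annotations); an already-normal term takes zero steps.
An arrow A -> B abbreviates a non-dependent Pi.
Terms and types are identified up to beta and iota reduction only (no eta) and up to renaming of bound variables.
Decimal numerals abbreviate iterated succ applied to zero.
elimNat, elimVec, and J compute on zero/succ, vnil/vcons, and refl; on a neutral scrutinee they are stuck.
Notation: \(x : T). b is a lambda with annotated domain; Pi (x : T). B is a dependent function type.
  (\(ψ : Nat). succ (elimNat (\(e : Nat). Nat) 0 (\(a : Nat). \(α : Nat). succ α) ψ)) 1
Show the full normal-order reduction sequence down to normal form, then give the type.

normal-order reduction sequence:
  (\(ψ : Nat). succ (elimNat (\(e : Nat). Nat) 0 (\(a : Nat). \(α : Nat). succ α) ψ)) 1
  ~> succ (elimNat (\(ψ : Nat). Nat) 0 (\(e : Nat). \(a : Nat). succ a) 1)
  ~> succ ((\(ψ : Nat). \(e : Nat). succ e) 0 (elimNat (\(a : Nat). Nat) 0 (\(α : Nat). \(κ : Nat). succ κ) 0))
  ~> succ ((\(ψ : Nat). succ ψ) (elimNat (\(e : Nat). Nat) 0 (\(a : Nat). \(α : Nat). succ α) 0))
  ~> succ (succ (elimNat (\(ψ : Nat). Nat) 0 (\(e : Nat). \(a : Nat). succ a) 0))
  ~> 2
the term's type:
  Nat


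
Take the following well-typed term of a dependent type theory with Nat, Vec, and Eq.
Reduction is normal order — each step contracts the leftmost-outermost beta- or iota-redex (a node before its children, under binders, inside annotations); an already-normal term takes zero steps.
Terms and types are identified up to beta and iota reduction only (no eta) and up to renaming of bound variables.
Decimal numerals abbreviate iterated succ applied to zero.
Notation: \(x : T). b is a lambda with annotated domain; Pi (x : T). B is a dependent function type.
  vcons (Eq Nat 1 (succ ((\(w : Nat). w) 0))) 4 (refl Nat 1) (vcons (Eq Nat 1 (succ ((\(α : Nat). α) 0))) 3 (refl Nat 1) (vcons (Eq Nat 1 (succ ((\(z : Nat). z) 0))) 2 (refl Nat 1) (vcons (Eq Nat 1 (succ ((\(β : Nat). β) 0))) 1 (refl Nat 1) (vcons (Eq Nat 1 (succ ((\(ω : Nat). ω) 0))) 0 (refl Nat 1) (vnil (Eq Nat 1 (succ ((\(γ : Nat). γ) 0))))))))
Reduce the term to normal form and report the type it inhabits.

reduced normal form:
  vcons (Eq Nat 1 1) 4 (refl Nat 1) (vcons (Eq Nat 1 1) 3 (refl Nat 1) (vcons (Eq Nat 1 1) 2 (refl Nat 1) (vcons (Eq Nat 1 1) 1 (refl Nat 1) (vcons (Eq Nat 1 1) 0 (refl Nat 1) (vnil (Eq Nat 1 1))))))
inferred type:
  Vec (Eq Nat 1 1) 5
observation: reduction starts at a beta-redex, and 6 normal-order steps reach the normal form.


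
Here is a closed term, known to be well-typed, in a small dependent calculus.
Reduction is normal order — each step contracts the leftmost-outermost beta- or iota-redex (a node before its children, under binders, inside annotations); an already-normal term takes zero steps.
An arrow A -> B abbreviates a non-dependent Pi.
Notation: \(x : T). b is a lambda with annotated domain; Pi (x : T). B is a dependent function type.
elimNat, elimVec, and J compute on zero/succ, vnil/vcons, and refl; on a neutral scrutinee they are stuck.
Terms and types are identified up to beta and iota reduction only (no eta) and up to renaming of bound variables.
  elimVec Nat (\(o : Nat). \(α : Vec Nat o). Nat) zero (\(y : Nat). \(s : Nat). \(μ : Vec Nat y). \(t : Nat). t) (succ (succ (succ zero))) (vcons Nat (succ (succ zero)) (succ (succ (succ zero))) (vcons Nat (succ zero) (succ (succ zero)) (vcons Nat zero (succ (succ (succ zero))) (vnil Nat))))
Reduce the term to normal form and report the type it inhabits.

normal form:
  zero
the term's type:
  Nat
observation: the term reaches its normal form after 16 normal-order steps.


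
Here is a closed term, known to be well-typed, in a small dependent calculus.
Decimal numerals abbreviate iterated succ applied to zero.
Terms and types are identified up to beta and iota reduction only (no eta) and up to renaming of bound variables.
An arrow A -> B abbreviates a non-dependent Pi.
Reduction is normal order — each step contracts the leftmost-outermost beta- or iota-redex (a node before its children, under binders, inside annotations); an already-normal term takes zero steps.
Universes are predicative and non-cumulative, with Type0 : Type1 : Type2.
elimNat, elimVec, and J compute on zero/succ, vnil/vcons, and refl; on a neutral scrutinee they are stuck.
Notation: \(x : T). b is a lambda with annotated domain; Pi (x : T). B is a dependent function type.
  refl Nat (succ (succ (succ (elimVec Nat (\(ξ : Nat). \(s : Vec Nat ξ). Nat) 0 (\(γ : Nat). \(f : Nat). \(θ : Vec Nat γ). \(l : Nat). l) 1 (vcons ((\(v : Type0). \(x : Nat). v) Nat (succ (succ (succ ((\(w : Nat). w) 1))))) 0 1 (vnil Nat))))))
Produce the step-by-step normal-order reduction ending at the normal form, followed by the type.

normal-order reduction sequence:
  refl Nat (succ (succ (succ (elimVec Nat (\(ξ : Nat). \(s : Vec Nat ξ). Nat) 0 (\(γ : Nat). \(f : Nat). \(θ : Vec Nat γ). \(l : Nat). l) 1 (vcons ((\(v : Type0). \(x : Nat). v) Nat (succ (succ (succ ((\(w : Nat). w) 1))))) 0 1 (vnil Nat))))))
  ~> refl Nat (succ (succ (succ ((\(ξ : Nat). \(s : Nat). \(γ : Vec Nat ξ). \(f : Nat). f) 0 1 (vnil Nat) (elimVec Nat (\(θ : Nat). \(l : Vec Nat θ). Nat) 0 (\(v : Nat). \(x : Nat). \(w : Vec Nat v). \(q : Nat). q) 0 (vnil Nat))))))
  ~> refl Nat (succ (succ (succ ((\(ξ : Nat). \(s : Vec Nat 0). \(γ : Nat). γ) 1 (vnil Nat) (elimVec Nat (\(f : Nat). \(θ : Vec Nat f). Nat) 0 (\(l : Nat). \(v : Nat). \(x : Vec Nat l). \(w : Nat). w) 0 (vnil Nat))))))
  ~> refl Nat (succ (succ (succ ((\(ξ : Vec Nat 0). \(s : Nat). s) (vnil Nat) (elimVec Nat (\(γ : Nat). \(f : Vec Nat γ). Nat) 0 (\(θ : Nat). \(l : Nat). \(v : Vec Nat θ). \(x : Nat). x) 0 (vnil Nat))))))
  ~> refl Nat (succ (succ (succ ((\(ξ : Nat). ξ) (elimVec Nat (\(s : Nat). \(γ : Vec Nat s). Nat) 0 (\(f : Nat). \(θ : Nat). \(l : Vec Nat f). \(v : Nat). v) 0 (vnil Nat))))))
  ~> refl Nat (succ (succ (succ (elimVec Nat (\(ξ : Nat). \(s : Vec Nat ξ). Nat) 0 (\(γ : Nat). \(f : Nat). \(θ : Vec Nat γ). \(l : Nat). l) 0 (vnil Nat)))))
  ~> refl Nat 3
the term's type:
  Eq Nat 3 3


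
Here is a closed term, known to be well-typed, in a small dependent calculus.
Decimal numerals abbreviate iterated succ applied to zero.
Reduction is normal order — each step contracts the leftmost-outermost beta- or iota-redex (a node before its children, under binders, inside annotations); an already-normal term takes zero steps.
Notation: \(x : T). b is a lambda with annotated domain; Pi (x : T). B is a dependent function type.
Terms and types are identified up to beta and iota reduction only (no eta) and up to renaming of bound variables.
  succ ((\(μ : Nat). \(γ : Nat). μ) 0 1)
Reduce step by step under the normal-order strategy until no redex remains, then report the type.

normal-order reduction sequence:
  succ ((\(μ : Nat). \(γ : Nat). μ) 0 1)
  ~> succ ((\(μ : Nat). 0) 1)
  ~> 1
inferred type:
  Nat
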